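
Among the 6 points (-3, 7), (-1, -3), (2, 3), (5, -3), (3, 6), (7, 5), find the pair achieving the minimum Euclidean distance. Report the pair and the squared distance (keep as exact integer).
Pair = ((2, 3), (3, 6)); squared distance = 10

Compute all C(6, 2) = 15 pairwise squared distances (x_i − x_j)² + (y_i − y_j)². The minimum is 10, attained by the pair ((2, 3), (3, 6)).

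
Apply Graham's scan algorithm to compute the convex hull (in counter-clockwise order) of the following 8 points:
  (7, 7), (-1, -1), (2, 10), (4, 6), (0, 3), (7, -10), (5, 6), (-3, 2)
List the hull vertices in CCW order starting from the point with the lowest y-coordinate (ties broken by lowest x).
Hull (CCW) = [(7, -10), (7, 7), (2, 10), (-3, 2), (-1, -1)]

Graham scan procedure:
  1. Find the pivot p₀ = point with lowest y (tie → lowest x): (7, -10).
  2. Sort the remaining points by polar angle around p₀.
  3. Walk through sorted points, maintaining a stack; pop the top while the last three entries make a non-left turn (cross product ≤ 0).
  4. Final stack is the convex hull in CCW order: (7, -10), (7, 7), (2, 10), (-3, 2), (-1, -1).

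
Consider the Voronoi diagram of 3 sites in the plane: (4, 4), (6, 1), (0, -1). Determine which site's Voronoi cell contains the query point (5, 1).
Nearest site = (6, 1)

The Voronoi cell of site s contains exactly those query points closer to s than to any other site. Compute squared distances from q = (5, 1) to each site:
  (6 − 5)² + (1 − 1)² = 1
  (4 − 5)² + (4 − 1)² = 10
  (0 − 5)² + (-1 − 1)² = 29
Minimum is attained by (6, 1), so q lies in its Voronoi cell.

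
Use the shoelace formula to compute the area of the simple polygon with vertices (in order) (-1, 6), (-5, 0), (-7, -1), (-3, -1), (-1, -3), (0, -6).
Area = 47/2

Shoelace formula: Area = (1/2) |Σ_i (x_i · y_{i+1} − x_{i+1} · y_i)| (indices mod n). Compute each cross term:
  (-1)(0) − (-5)(6) = 30
  (-5)(-1) − (-7)(0) = 5
  (-7)(-1) − (-3)(-1) = 4
  (-3)(-3) − (-1)(-1) = 8
  (-1)(-6) − (0)(-3) = 6
  (0)(6) − (-1)(-6) = -6
Sum = 47, so (signed) Area = 47/2 = 47/2, |Area| = 47/2.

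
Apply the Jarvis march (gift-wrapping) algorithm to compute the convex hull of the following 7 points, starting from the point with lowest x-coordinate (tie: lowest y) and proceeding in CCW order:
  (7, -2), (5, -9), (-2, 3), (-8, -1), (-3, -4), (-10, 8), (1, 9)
Hull (CCW) = [(-10, 8), (-8, -1), (5, -9), (7, -2), (1, 9)]

Jarvis march: at each step, from the current hull vertex p, select the next vertex q as the point such that every other point lies strictly to the left of (or on) the directed line p → q. (Equivalently: for every other point r, the cross product (q − p) × (r − p) ≥ 0.)
Starting point (lowest x, tie lowest y): (-10, 8). Wrap until returning to start. Resulting hull: (-10, 8), (-8, -1), (5, -9), (7, -2), (1, 9).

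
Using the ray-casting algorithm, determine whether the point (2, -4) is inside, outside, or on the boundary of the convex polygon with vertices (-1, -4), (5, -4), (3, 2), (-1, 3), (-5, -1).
The point (2, -4) lies on the polygon boundary

Boundary check: the query satisfies the collinearity and bounding-box conditions for some polygon edge, so it lies exactly on the boundary.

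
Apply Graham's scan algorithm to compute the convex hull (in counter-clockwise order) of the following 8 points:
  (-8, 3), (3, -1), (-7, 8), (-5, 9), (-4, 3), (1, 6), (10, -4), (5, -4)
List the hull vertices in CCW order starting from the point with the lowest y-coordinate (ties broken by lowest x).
Hull (CCW) = [(5, -4), (10, -4), (1, 6), (-5, 9), (-7, 8), (-8, 3)]

Graham scan procedure:
  1. Find the pivot p₀ = point with lowest y (tie → lowest x): (5, -4).
  2. Sort the remaining points by polar angle around p₀.
  3. Walk through sorted points, maintaining a stack; pop the top while the last three entries make a non-left turn (cross product ≤ 0).
  4. Final stack is the convex hull in CCW order: (5, -4), (10, -4), (1, 6), (-5, 9), (-7, 8), (-8, 3).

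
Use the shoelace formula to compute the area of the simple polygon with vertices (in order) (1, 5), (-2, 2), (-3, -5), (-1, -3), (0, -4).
Area = 20

Shoelace formula: Area = (1/2) |Σ_i (x_i · y_{i+1} − x_{i+1} · y_i)| (indices mod n). Compute each cross term:
  (1)(2) − (-2)(5) = 12
  (-2)(-5) − (-3)(2) = 16
  (-3)(-3) − (-1)(-5) = 4
  (-1)(-4) − (0)(-3) = 4
  (0)(5) − (1)(-4) = 4
Sum = 40, so (signed) Area = 40/2 = 20, |Area| = 20.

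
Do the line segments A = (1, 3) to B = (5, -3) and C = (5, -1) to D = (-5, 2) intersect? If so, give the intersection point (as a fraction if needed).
Yes; intersection at (10/3, -1/2) (t = 7/12 on AB, s = 1/6 on CD)

Parametrize AB as A + t(B − A) = (1 + 4 t, 3 + -6 t) and CD as C + s(D − C) = (5 + -10 s, -1 + 3 s). Solve the linear system for (t, s). Determinant = 48 ≠ 0, so a unique intersection of the containing lines exists. Solution: t = 7/12, s = 1/6 — both in [0, 1], so the segments cross. Intersection point: (10/3, -1/2).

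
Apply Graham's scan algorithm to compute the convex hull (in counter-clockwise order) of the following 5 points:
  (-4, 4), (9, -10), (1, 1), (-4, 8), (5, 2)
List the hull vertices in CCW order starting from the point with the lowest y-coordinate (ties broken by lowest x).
Hull (CCW) = [(9, -10), (5, 2), (-4, 8), (-4, 4)]

Graham scan procedure:
  1. Find the pivot p₀ = point with lowest y (tie → lowest x): (9, -10).
  2. Sort the remaining points by polar angle around p₀.
  3. Walk through sorted points, maintaining a stack; pop the top while the last three entries make a non-left turn (cross product ≤ 0).
  4. Final stack is the convex hull in CCW order: (9, -10), (5, 2), (-4, 8), (-4, 4).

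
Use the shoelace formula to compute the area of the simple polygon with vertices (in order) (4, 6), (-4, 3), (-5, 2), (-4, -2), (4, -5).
Area = 133/2

Shoelace formula: Area = (1/2) |Σ_i (x_i · y_{i+1} − x_{i+1} · y_i)| (indices mod n). Compute each cross term:
  (4)(3) − (-4)(6) = 36
  (-4)(2) − (-5)(3) = 7
  (-5)(-2) − (-4)(2) = 18
  (-4)(-5) − (4)(-2) = 28
  (4)(6) − (4)(-5) = 44
Sum = 133, so (signed) Area = 133/2 = 133/2, |Area| = 133/2.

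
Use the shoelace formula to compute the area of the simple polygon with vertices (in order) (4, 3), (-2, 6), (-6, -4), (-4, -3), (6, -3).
Area = 68

Shoelace formula: Area = (1/2) |Σ_i (x_i · y_{i+1} − x_{i+1} · y_i)| (indices mod n). Compute each cross term:
  (4)(6) − (-2)(3) = 30
  (-2)(-4) − (-6)(6) = 44
  (-6)(-3) − (-4)(-4) = 2
  (-4)(-3) − (6)(-3) = 30
  (6)(3) − (4)(-3) = 30
Sum = 136, so (signed) Area = 136/2 = 68, |Area| = 68.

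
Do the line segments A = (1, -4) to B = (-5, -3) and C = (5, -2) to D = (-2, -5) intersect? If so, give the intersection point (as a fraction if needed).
Yes; intersection at (13/25, -98/25) (t = 2/25 on AB, s = 16/25 on CD)

Parametrize AB as A + t(B − A) = (1 + -6 t, -4 + 1 t) and CD as C + s(D − C) = (5 + -7 s, -2 + -3 s). Solve the linear system for (t, s). Determinant = -25 ≠ 0, so a unique intersection of the containing lines exists. Solution: t = 2/25, s = 16/25 — both in [0, 1], so the segments cross. Intersection point: (13/25, -98/25).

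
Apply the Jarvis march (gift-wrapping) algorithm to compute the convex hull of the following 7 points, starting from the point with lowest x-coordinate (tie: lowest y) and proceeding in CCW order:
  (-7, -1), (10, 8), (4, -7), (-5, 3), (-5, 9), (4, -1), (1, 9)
Hull (CCW) = [(-7, -1), (4, -7), (10, 8), (1, 9), (-5, 9)]

Jarvis march: at each step, from the current hull vertex p, select the next vertex q as the point such that every other point lies strictly to the left of (or on) the directed line p → q. (Equivalently: for every other point r, the cross product (q − p) × (r − p) ≥ 0.)
Starting point (lowest x, tie lowest y): (-7, -1). Wrap until returning to start. Resulting hull: (-7, -1), (4, -7), (10, 8), (1, 9), (-5, 9).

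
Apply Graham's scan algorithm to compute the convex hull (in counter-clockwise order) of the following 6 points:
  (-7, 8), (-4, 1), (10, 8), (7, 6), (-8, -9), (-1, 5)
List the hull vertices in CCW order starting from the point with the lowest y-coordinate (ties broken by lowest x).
Hull (CCW) = [(-8, -9), (10, 8), (-7, 8)]

Graham scan procedure:
  1. Find the pivot p₀ = point with lowest y (tie → lowest x): (-8, -9).
  2. Sort the remaining points by polar angle around p₀.
  3. Walk through sorted points, maintaining a stack; pop the top while the last three entries make a non-left turn (cross product ≤ 0).
  4. Final stack is the convex hull in CCW order: (-8, -9), (10, 8), (-7, 8).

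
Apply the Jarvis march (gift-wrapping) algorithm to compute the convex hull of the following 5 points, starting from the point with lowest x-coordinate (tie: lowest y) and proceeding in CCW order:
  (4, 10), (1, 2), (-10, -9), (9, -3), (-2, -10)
Hull (CCW) = [(-10, -9), (-2, -10), (9, -3), (4, 10)]

Jarvis march: at each step, from the current hull vertex p, select the next vertex q as the point such that every other point lies strictly to the left of (or on) the directed line p → q. (Equivalently: for every other point r, the cross product (q − p) × (r − p) ≥ 0.)
Starting point (lowest x, tie lowest y): (-10, -9). Wrap until returning to start. Resulting hull: (-10, -9), (-2, -10), (9, -3), (4, 10).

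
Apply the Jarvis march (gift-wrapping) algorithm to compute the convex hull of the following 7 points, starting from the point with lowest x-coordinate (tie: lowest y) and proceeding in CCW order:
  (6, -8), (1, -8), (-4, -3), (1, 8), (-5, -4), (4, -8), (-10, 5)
Hull (CCW) = [(-10, 5), (-5, -4), (1, -8), (6, -8), (1, 8)]

Jarvis march: at each step, from the current hull vertex p, select the next vertex q as the point such that every other point lies strictly to the left of (or on) the directed line p → q. (Equivalently: for every other point r, the cross product (q − p) × (r − p) ≥ 0.)
Starting point (lowest x, tie lowest y): (-10, 5). Wrap until returning to start. Resulting hull: (-10, 5), (-5, -4), (1, -8), (6, -8), (1, 8).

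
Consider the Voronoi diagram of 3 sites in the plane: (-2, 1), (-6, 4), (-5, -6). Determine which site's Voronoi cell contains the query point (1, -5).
Nearest site = (-5, -6)

The Voronoi cell of site s contains exactly those query points closer to s than to any other site. Compute squared distances from q = (1, -5) to each site:
  (-5 − 1)² + (-6 − -5)² = 37
  (-2 − 1)² + (1 − -5)² = 45
  (-6 − 1)² + (4 − -5)² = 130
Minimum is attained by (-5, -6), so q lies in its Voronoi cell.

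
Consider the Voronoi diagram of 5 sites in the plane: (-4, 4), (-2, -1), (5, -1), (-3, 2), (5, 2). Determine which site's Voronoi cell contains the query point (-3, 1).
Nearest site = (-3, 2)

The Voronoi cell of site s contains exactly those query points closer to s than to any other site. Compute squared distances from q = (-3, 1) to each site:
  (-3 − -3)² + (2 − 1)² = 1
  (-2 − -3)² + (-1 − 1)² = 5
  (-4 − -3)² + (4 − 1)² = 10
  (5 − -3)² + (2 − 1)² = 65
  (5 − -3)² + (-1 − 1)² = 68
Minimum is attained by (-3, 2), so q lies in its Voronoi cell.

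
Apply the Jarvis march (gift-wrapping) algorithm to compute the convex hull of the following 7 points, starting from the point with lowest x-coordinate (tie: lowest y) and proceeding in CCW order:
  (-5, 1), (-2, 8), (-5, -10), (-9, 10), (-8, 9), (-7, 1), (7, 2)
Hull (CCW) = [(-9, 10), (-5, -10), (7, 2), (-2, 8)]

Jarvis march: at each step, from the current hull vertex p, select the next vertex q as the point such that every other point lies strictly to the left of (or on) the directed line p → q. (Equivalently: for every other point r, the cross product (q − p) × (r − p) ≥ 0.)
Starting point (lowest x, tie lowest y): (-9, 10). Wrap until returning to start. Resulting hull: (-9, 10), (-5, -10), (7, 2), (-2, 8).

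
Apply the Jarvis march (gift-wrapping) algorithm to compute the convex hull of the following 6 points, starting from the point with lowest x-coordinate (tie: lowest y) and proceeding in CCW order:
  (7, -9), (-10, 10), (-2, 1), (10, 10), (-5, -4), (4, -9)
Hull (CCW) = [(-10, 10), (-5, -4), (4, -9), (7, -9), (10, 10)]

Jarvis march: at each step, from the current hull vertex p, select the next vertex q as the point such that every other point lies strictly to the left of (or on) the directed line p → q. (Equivalently: for every other point r, the cross product (q − p) × (r − p) ≥ 0.)
Starting point (lowest x, tie lowest y): (-10, 10). Wrap until returning to start. Resulting hull: (-10, 10), (-5, -4), (4, -9), (7, -9), (10, 10).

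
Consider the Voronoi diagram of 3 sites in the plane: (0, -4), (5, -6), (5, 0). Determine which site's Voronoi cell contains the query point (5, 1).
Nearest site = (5, 0)

The Voronoi cell of site s contains exactly those query points closer to s than to any other site. Compute squared distances from q = (5, 1) to each site:
  (5 − 5)² + (0 − 1)² = 1
  (5 − 5)² + (-6 − 1)² = 49
  (0 − 5)² + (-4 − 1)² = 50
Minimum is attained by (5, 0), so q lies in its Voronoi cell.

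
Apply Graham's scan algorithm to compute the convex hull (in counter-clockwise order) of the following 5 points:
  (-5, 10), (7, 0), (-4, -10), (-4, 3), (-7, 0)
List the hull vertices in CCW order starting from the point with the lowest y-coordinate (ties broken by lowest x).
Hull (CCW) = [(-4, -10), (7, 0), (-5, 10), (-7, 0)]

Graham scan procedure:
  1. Find the pivot p₀ = point with lowest y (tie → lowest x): (-4, -10).
  2. Sort the remaining points by polar angle around p₀.
  3. Walk through sorted points, maintaining a stack; pop the top while the last three entries make a non-left turn (cross product ≤ 0).
  4. Final stack is the convex hull in CCW order: (-4, -10), (7, 0), (-5, 10), (-7, 0).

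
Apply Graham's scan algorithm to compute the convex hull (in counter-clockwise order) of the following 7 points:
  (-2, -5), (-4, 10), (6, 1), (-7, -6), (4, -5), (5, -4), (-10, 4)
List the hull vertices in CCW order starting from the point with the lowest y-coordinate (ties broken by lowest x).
Hull (CCW) = [(-7, -6), (4, -5), (5, -4), (6, 1), (-4, 10), (-10, 4)]

Graham scan procedure:
  1. Find the pivot p₀ = point with lowest y (tie → lowest x): (-7, -6).
  2. Sort the remaining points by polar angle around p₀.
  3. Walk through sorted points, maintaining a stack; pop the top while the last three entries make a non-left turn (cross product ≤ 0).
  4. Final stack is the convex hull in CCW order: (-7, -6), (4, -5), (5, -4), (6, 1), (-4, 10), (-10, 4).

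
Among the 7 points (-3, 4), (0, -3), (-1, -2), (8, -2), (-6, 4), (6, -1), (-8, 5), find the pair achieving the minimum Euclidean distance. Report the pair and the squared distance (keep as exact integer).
Pair = ((0, -3), (-1, -2)); squared distance = 2

Compute all C(7, 2) = 21 pairwise squared distances (x_i − x_j)² + (y_i − y_j)². The minimum is 2, attained by the pair ((0, -3), (-1, -2)).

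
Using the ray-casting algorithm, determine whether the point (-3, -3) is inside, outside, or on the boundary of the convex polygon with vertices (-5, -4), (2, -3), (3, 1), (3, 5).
The point (-3, -3) lies strictly inside the polygon

Cast a horizontal ray to the right from the query point and count how many polygon edges it crosses (each edge strictly once or zero times, handled with the usual half-open convention). 
Parity of crossings → odd ⇒ inside.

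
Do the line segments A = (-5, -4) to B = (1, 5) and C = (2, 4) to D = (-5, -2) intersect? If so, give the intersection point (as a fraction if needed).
Yes; intersection at (-17/9, 2/3) (t = 14/27 on AB, s = 5/9 on CD)

Parametrize AB as A + t(B − A) = (-5 + 6 t, -4 + 9 t) and CD as C + s(D − C) = (2 + -7 s, 4 + -6 s). Solve the linear system for (t, s). Determinant = -27 ≠ 0, so a unique intersection of the containing lines exists. Solution: t = 14/27, s = 5/9 — both in [0, 1], so the segments cross. Intersection point: (-17/9, 2/3).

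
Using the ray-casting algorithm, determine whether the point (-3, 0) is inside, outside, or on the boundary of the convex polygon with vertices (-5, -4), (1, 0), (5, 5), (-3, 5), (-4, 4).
The point (-3, 0) lies strictly inside the polygon

Cast a horizontal ray to the right from the query point and count how many polygon edges it crosses (each edge strictly once or zero times, handled with the usual half-open convention). 
Parity of crossings → odd ⇒ inside.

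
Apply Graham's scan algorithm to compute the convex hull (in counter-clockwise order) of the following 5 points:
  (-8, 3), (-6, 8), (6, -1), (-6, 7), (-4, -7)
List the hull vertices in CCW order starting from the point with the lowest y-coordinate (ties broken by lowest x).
Hull (CCW) = [(-4, -7), (6, -1), (-6, 8), (-8, 3)]

Graham scan procedure:
  1. Find the pivot p₀ = point with lowest y (tie → lowest x): (-4, -7).
  2. Sort the remaining points by polar angle around p₀.
  3. Walk through sorted points, maintaining a stack; pop the top while the last three entries make a non-left turn (cross product ≤ 0).
  4. Final stack is the convex hull in CCW order: (-4, -7), (6, -1), (-6, 8), (-8, 3).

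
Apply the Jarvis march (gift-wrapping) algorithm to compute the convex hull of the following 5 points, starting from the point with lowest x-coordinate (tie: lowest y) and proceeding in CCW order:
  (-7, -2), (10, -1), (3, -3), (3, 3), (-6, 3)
Hull (CCW) = [(-7, -2), (3, -3), (10, -1), (3, 3), (-6, 3)]

Jarvis march: at each step, from the current hull vertex p, select the next vertex q as the point such that every other point lies strictly to the left of (or on) the directed line p → q. (Equivalently: for every other point r, the cross product (q − p) × (r − p) ≥ 0.)
Starting point (lowest x, tie lowest y): (-7, -2). Wrap until returning to start. Resulting hull: (-7, -2), (3, -3), (10, -1), (3, 3), (-6, 3).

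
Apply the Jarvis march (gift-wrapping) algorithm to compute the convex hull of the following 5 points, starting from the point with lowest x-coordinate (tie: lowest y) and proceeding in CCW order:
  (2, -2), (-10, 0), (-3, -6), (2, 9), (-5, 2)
Hull (CCW) = [(-10, 0), (-3, -6), (2, -2), (2, 9)]

Jarvis march: at each step, from the current hull vertex p, select the next vertex q as the point such that every other point lies strictly to the left of (or on) the directed line p → q. (Equivalently: for every other point r, the cross product (q − p) × (r − p) ≥ 0.)
Starting point (lowest x, tie lowest y): (-10, 0). Wrap until returning to start. Resulting hull: (-10, 0), (-3, -6), (2, -2), (2, 9).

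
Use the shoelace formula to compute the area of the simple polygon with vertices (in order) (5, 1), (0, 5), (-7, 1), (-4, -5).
Area = 60

Shoelace formula: Area = (1/2) |Σ_i (x_i · y_{i+1} − x_{i+1} · y_i)| (indices mod n). Compute each cross term:
  (5)(5) − (0)(1) = 25
  (0)(1) − (-7)(5) = 35
  (-7)(-5) − (-4)(1) = 39
  (-4)(1) − (5)(-5) = 21
Sum = 120, so (signed) Area = 120/2 = 60, |Area| = 60.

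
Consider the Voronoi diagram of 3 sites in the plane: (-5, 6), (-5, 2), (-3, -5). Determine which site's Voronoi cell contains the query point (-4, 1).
Nearest site = (-5, 2)

The Voronoi cell of site s contains exactly those query points closer to s than to any other site. Compute squared distances from q = (-4, 1) to each site:
  (-5 − -4)² + (2 − 1)² = 2
  (-5 − -4)² + (6 − 1)² = 26
  (-3 − -4)² + (-5 − 1)² = 37
Minimum is attained by (-5, 2), so q lies in its Voronoi cell.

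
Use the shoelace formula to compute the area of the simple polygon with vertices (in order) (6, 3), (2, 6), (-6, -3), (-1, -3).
Area = 45

Shoelace formula: Area = (1/2) |Σ_i (x_i · y_{i+1} − x_{i+1} · y_i)| (indices mod n). Compute each cross term:
  (6)(6) − (2)(3) = 30
  (2)(-3) − (-6)(6) = 30
  (-6)(-3) − (-1)(-3) = 15
  (-1)(3) − (6)(-3) = 15
Sum = 90, so (signed) Area = 90/2 = 45, |Area| = 45.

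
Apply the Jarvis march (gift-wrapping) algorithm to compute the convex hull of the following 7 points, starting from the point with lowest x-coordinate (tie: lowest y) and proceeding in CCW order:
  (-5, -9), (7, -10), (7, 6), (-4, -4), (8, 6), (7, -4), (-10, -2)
Hull (CCW) = [(-10, -2), (-5, -9), (7, -10), (8, 6), (7, 6)]

Jarvis march: at each step, from the current hull vertex p, select the next vertex q as the point such that every other point lies strictly to the left of (or on) the directed line p → q. (Equivalently: for every other point r, the cross product (q − p) × (r − p) ≥ 0.)
Starting point (lowest x, tie lowest y): (-10, -2). Wrap until returning to start. Resulting hull: (-10, -2), (-5, -9), (7, -10), (8, 6), (7, 6).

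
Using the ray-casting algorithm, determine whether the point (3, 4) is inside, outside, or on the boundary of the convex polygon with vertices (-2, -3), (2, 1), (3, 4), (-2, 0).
The point (3, 4) lies on the polygon boundary

Boundary check: the query satisfies the collinearity and bounding-box conditions for some polygon edge, so it lies exactly on the boundary.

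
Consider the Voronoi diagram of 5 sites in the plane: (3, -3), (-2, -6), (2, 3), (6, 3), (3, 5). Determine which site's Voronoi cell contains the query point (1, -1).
Nearest site = (3, -3)

The Voronoi cell of site s contains exactly those query points closer to s than to any other site. Compute squared distances from q = (1, -1) to each site:
  (3 − 1)² + (-3 − -1)² = 8
  (2 − 1)² + (3 − -1)² = 17
  (-2 − 1)² + (-6 − -1)² = 34
  (3 − 1)² + (5 − -1)² = 40
  (6 − 1)² + (3 − -1)² = 41
Minimum is attained by (3, -3), so q lies in its Voronoi cell.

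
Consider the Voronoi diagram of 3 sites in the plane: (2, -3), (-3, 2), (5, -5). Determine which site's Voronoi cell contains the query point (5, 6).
Nearest site = (-3, 2)

The Voronoi cell of site s contains exactly those query points closer to s than to any other site. Compute squared distances from q = (5, 6) to each site:
  (-3 − 5)² + (2 − 6)² = 80
  (2 − 5)² + (-3 − 6)² = 90
  (5 − 5)² + (-5 − 6)² = 121
Minimum is attained by (-3, 2), so q lies in its Voronoi cell.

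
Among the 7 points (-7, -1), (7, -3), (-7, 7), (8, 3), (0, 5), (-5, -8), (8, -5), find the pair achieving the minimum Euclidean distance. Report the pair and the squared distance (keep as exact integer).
Pair = ((7, -3), (8, -5)); squared distance = 5

Compute all C(7, 2) = 21 pairwise squared distances (x_i − x_j)² + (y_i − y_j)². The minimum is 5, attained by the pair ((7, -3), (8, -5)).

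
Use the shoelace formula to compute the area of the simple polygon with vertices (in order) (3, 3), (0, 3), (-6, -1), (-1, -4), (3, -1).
Area = 75/2

Shoelace formula: Area = (1/2) |Σ_i (x_i · y_{i+1} − x_{i+1} · y_i)| (indices mod n). Compute each cross term:
  (3)(3) − (0)(3) = 9
  (0)(-1) − (-6)(3) = 18
  (-6)(-4) − (-1)(-1) = 23
  (-1)(-1) − (3)(-4) = 13
  (3)(3) − (3)(-1) = 12
Sum = 75, so (signed) Area = 75/2 = 75/2, |Area| = 75/2.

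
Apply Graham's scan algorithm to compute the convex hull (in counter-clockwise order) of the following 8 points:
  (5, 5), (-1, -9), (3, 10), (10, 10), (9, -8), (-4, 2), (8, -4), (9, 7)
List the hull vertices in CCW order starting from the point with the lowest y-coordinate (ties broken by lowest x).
Hull (CCW) = [(-1, -9), (9, -8), (10, 10), (3, 10), (-4, 2)]

Graham scan procedure:
  1. Find the pivot p₀ = point with lowest y (tie → lowest x): (-1, -9).
  2. Sort the remaining points by polar angle around p₀.
  3. Walk through sorted points, maintaining a stack; pop the top while the last three entries make a non-left turn (cross product ≤ 0).
  4. Final stack is the convex hull in CCW order: (-1, -9), (9, -8), (10, 10), (3, 10), (-4, 2).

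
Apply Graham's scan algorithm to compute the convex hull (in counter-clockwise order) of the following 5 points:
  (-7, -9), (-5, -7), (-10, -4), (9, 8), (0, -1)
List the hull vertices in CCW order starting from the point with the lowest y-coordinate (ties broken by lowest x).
Hull (CCW) = [(-7, -9), (-5, -7), (9, 8), (-10, -4)]

Graham scan procedure:
  1. Find the pivot p₀ = point with lowest y (tie → lowest x): (-7, -9).
  2. Sort the remaining points by polar angle around p₀.
  3. Walk through sorted points, maintaining a stack; pop the top while the last three entries make a non-left turn (cross product ≤ 0).
  4. Final stack is the convex hull in CCW order: (-7, -9), (-5, -7), (9, 8), (-10, -4).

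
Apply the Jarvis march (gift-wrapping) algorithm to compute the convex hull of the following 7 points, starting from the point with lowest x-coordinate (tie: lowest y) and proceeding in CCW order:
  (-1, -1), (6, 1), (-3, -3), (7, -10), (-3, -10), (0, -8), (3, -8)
Hull (CCW) = [(-3, -10), (7, -10), (6, 1), (-1, -1), (-3, -3)]

Jarvis march: at each step, from the current hull vertex p, select the next vertex q as the point such that every other point lies strictly to the left of (or on) the directed line p → q. (Equivalently: for every other point r, the cross product (q − p) × (r − p) ≥ 0.)
Starting point (lowest x, tie lowest y): (-3, -10). Wrap until returning to start. Resulting hull: (-3, -10), (7, -10), (6, 1), (-1, -1), (-3, -3).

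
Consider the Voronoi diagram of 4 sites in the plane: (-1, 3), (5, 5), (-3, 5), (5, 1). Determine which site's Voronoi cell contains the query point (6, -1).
Nearest site = (5, 1)

The Voronoi cell of site s contains exactly those query points closer to s than to any other site. Compute squared distances from q = (6, -1) to each site:
  (5 − 6)² + (1 − -1)² = 5
  (5 − 6)² + (5 − -1)² = 37
  (-1 − 6)² + (3 − -1)² = 65
  (-3 − 6)² + (5 − -1)² = 117
Minimum is attained by (5, 1), so q lies in its Voronoi cell.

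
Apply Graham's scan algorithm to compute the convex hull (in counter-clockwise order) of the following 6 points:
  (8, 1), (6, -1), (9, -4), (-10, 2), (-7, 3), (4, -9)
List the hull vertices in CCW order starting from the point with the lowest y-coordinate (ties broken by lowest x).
Hull (CCW) = [(4, -9), (9, -4), (8, 1), (-7, 3), (-10, 2)]

Graham scan procedure:
  1. Find the pivot p₀ = point with lowest y (tie → lowest x): (4, -9).
  2. Sort the remaining points by polar angle around p₀.
  3. Walk through sorted points, maintaining a stack; pop the top while the last three entries make a non-left turn (cross product ≤ 0).
  4. Final stack is the convex hull in CCW order: (4, -9), (9, -4), (8, 1), (-7, 3), (-10, 2).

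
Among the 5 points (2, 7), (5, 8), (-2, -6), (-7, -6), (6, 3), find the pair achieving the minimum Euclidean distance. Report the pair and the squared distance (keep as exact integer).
Pair = ((2, 7), (5, 8)); squared distance = 10

Compute all C(5, 2) = 10 pairwise squared distances (x_i − x_j)² + (y_i − y_j)². The minimum is 10, attained by the pair ((2, 7), (5, 8)).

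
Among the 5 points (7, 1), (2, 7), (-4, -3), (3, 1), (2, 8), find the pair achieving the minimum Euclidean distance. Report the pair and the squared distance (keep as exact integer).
Pair = ((2, 7), (2, 8)); squared distance = 1

Compute all C(5, 2) = 10 pairwise squared distances (x_i − x_j)² + (y_i − y_j)². The minimum is 1, attained by the pair ((2, 7), (2, 8)).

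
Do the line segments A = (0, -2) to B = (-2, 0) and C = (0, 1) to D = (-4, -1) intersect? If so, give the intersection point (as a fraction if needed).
Yes; intersection at (-2, 0) (t = 1 on AB, s = 1/2 on CD)

Parametrize AB as A + t(B − A) = (0 + -2 t, -2 + 2 t) and CD as C + s(D − C) = (0 + -4 s, 1 + -2 s). Solve the linear system for (t, s). Determinant = -12 ≠ 0, so a unique intersection of the containing lines exists. Solution: t = 1, s = 1/2 — both in [0, 1], so the segments cross. Intersection point: (-2, 0).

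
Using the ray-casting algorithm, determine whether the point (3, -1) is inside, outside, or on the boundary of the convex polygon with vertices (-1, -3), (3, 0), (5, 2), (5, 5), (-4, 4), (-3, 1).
The point (3, -1) lies strictly outside the polygon

Cast a horizontal ray to the right from the query point and count how many polygon edges it crosses (each edge strictly once or zero times, handled with the usual half-open convention). 
Parity of crossings → even ⇒ outside.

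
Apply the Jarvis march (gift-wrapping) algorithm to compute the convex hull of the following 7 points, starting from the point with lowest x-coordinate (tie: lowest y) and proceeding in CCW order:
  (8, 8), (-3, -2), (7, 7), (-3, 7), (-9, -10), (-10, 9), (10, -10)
Hull (CCW) = [(-10, 9), (-9, -10), (10, -10), (8, 8)]

Jarvis march: at each step, from the current hull vertex p, select the next vertex q as the point such that every other point lies strictly to the left of (or on) the directed line p → q. (Equivalently: for every other point r, the cross product (q − p) × (r − p) ≥ 0.)
Starting point (lowest x, tie lowest y): (-10, 9). Wrap until returning to start. Resulting hull: (-10, 9), (-9, -10), (10, -10), (8, 8).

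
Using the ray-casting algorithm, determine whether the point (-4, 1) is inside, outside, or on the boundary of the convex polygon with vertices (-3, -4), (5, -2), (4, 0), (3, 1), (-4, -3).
The point (-4, 1) lies strictly outside the polygon

Cast a horizontal ray to the right from the query point and count how many polygon edges it crosses (each edge strictly once or zero times, handled with the usual half-open convention). 
Parity of crossings → even ⇒ outside.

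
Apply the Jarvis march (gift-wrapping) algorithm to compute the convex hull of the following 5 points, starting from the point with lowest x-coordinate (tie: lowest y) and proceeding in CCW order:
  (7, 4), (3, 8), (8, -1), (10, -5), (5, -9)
Hull (CCW) = [(3, 8), (5, -9), (10, -5), (7, 4)]

Jarvis march: at each step, from the current hull vertex p, select the next vertex q as the point such that every other point lies strictly to the left of (or on) the directed line p → q. (Equivalently: for every other point r, the cross product (q − p) × (r − p) ≥ 0.)
Starting point (lowest x, tie lowest y): (3, 8). Wrap until returning to start. Resulting hull: (3, 8), (5, -9), (10, -5), (7, 4).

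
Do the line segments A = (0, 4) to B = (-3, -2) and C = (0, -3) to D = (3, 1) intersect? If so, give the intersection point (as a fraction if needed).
No (intersection of containing lines falls outside at least one segment)

Parametrize and solve: t = 7/2, s = -7/2. At least one of these is outside [0, 1], so the segments do not intersect.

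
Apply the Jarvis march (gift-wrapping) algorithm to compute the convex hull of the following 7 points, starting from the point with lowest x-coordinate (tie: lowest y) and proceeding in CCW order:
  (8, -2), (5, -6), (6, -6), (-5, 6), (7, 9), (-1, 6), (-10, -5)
Hull (CCW) = [(-10, -5), (5, -6), (6, -6), (8, -2), (7, 9), (-5, 6)]

Jarvis march: at each step, from the current hull vertex p, select the next vertex q as the point such that every other point lies strictly to the left of (or on) the directed line p → q. (Equivalently: for every other point r, the cross product (q − p) × (r − p) ≥ 0.)
Starting point (lowest x, tie lowest y): (-10, -5). Wrap until returning to start. Resulting hull: (-10, -5), (5, -6), (6, -6), (8, -2), (7, 9), (-5, 6).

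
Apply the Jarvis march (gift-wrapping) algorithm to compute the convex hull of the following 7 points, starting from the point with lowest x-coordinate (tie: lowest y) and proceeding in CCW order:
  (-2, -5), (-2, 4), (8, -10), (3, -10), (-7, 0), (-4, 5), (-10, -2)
Hull (CCW) = [(-10, -2), (3, -10), (8, -10), (-2, 4), (-4, 5)]

Jarvis march: at each step, from the current hull vertex p, select the next vertex q as the point such that every other point lies strictly to the left of (or on) the directed line p → q. (Equivalently: for every other point r, the cross product (q − p) × (r − p) ≥ 0.)
Starting point (lowest x, tie lowest y): (-10, -2). Wrap until returning to start. Resulting hull: (-10, -2), (3, -10), (8, -10), (-2, 4), (-4, 5).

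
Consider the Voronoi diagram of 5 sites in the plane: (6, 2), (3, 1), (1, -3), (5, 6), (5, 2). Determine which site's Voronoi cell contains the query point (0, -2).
Nearest site = (1, -3)

The Voronoi cell of site s contains exactly those query points closer to s than to any other site. Compute squared distances from q = (0, -2) to each site:
  (1 − 0)² + (-3 − -2)² = 2
  (3 − 0)² + (1 − -2)² = 18
  (5 − 0)² + (2 − -2)² = 41
  (6 − 0)² + (2 − -2)² = 52
  (5 − 0)² + (6 − -2)² = 89
Minimum is attained by (1, -3), so q lies in its Voronoi cell.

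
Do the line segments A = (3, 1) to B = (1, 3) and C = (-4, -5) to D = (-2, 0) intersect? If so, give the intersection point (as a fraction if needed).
No (intersection of containing lines falls outside at least one segment)

Parametrize and solve: t = 23/14, s = 13/7. At least one of these is outside [0, 1], so the segments do not intersect.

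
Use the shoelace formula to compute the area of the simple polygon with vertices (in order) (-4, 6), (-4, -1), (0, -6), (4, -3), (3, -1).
Area = 95/2

Shoelace formula: Area = (1/2) |Σ_i (x_i · y_{i+1} − x_{i+1} · y_i)| (indices mod n). Compute each cross term:
  (-4)(-1) − (-4)(6) = 28
  (-4)(-6) − (0)(-1) = 24
  (0)(-3) − (4)(-6) = 24
  (4)(-1) − (3)(-3) = 5
  (3)(6) − (-4)(-1) = 14
Sum = 95, so (signed) Area = 95/2 = 95/2, |Area| = 95/2.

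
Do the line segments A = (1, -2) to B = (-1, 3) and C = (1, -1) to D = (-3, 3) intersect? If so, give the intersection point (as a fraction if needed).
Yes; intersection at (1/3, -1/3) (t = 1/3 on AB, s = 1/6 on CD)

Parametrize AB as A + t(B − A) = (1 + -2 t, -2 + 5 t) and CD as C + s(D − C) = (1 + -4 s, -1 + 4 s). Solve the linear system for (t, s). Determinant = -12 ≠ 0, so a unique intersection of the containing lines exists. Solution: t = 1/3, s = 1/6 — both in [0, 1], so the segments cross. Intersection point: (1/3, -1/3).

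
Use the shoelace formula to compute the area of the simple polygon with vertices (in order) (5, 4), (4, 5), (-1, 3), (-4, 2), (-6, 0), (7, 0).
Area = 38

Shoelace formula: Area = (1/2) |Σ_i (x_i · y_{i+1} − x_{i+1} · y_i)| (indices mod n). Compute each cross term:
  (5)(5) − (4)(4) = 9
  (4)(3) − (-1)(5) = 17
  (-1)(2) − (-4)(3) = 10
  (-4)(0) − (-6)(2) = 12
  (-6)(0) − (7)(0) = 0
  (7)(4) − (5)(0) = 28
Sum = 76, so (signed) Area = 76/2 = 38, |Area| = 38.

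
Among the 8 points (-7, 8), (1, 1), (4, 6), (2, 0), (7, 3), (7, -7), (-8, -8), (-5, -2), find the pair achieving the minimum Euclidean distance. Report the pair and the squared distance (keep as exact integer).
Pair = ((1, 1), (2, 0)); squared distance = 2

Compute all C(8, 2) = 28 pairwise squared distances (x_i − x_j)² + (y_i − y_j)². The minimum is 2, attained by the pair ((1, 1), (2, 0)).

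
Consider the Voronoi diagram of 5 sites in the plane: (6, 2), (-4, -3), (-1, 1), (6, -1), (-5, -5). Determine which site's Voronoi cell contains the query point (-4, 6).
Nearest site = (-1, 1)

The Voronoi cell of site s contains exactly those query points closer to s than to any other site. Compute squared distances from q = (-4, 6) to each site:
  (-1 − -4)² + (1 − 6)² = 34
  (-4 − -4)² + (-3 − 6)² = 81
  (6 − -4)² + (2 − 6)² = 116
  (-5 − -4)² + (-5 − 6)² = 122
  (6 − -4)² + (-1 − 6)² = 149
Minimum is attained by (-1, 1), so q lies in its Voronoi cell.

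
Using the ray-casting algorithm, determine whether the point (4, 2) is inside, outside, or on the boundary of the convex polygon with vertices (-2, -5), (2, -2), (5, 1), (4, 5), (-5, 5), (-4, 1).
The point (4, 2) lies strictly inside the polygon

Cast a horizontal ray to the right from the query point and count how many polygon edges it crosses (each edge strictly once or zero times, handled with the usual half-open convention). 
Parity of crossings → odd ⇒ inside.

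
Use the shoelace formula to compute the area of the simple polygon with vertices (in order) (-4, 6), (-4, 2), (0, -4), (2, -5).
Area = 16

Shoelace formula: Area = (1/2) |Σ_i (x_i · y_{i+1} − x_{i+1} · y_i)| (indices mod n). Compute each cross term:
  (-4)(2) − (-4)(6) = 16
  (-4)(-4) − (0)(2) = 16
  (0)(-5) − (2)(-4) = 8
  (2)(6) − (-4)(-5) = -8
Sum = 32, so (signed) Area = 32/2 = 16, |Area| = 16.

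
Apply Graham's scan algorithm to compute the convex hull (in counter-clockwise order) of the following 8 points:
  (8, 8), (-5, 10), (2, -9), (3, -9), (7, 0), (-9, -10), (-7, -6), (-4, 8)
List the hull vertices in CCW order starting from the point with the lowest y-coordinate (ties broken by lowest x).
Hull (CCW) = [(-9, -10), (3, -9), (7, 0), (8, 8), (-5, 10)]

Graham scan procedure:
  1. Find the pivot p₀ = point with lowest y (tie → lowest x): (-9, -10).
  2. Sort the remaining points by polar angle around p₀.
  3. Walk through sorted points, maintaining a stack; pop the top while the last three entries make a non-left turn (cross product ≤ 0).
  4. Final stack is the convex hull in CCW order: (-9, -10), (3, -9), (7, 0), (8, 8), (-5, 10).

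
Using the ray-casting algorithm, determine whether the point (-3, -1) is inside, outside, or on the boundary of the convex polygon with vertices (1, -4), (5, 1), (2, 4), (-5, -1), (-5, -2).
The point (-3, -1) lies strictly inside the polygon

Cast a horizontal ray to the right from the query point and count how many polygon edges it crosses (each edge strictly once or zero times, handled with the usual half-open convention). 
Parity of crossings → odd ⇒ inside.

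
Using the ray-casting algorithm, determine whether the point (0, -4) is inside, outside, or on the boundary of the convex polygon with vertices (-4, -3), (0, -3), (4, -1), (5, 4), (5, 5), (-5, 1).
The point (0, -4) lies strictly outside the polygon

Cast a horizontal ray to the right from the query point and count how many polygon edges it crosses (each edge strictly once or zero times, handled with the usual half-open convention). 
Parity of crossings → even ⇒ outside.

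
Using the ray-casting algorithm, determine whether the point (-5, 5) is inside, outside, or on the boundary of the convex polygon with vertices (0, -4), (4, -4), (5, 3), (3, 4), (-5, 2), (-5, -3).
The point (-5, 5) lies strictly outside the polygon

Cast a horizontal ray to the right from the query point and count how many polygon edges it crosses (each edge strictly once or zero times, handled with the usual half-open convention). 
Parity of crossings → even ⇒ outside.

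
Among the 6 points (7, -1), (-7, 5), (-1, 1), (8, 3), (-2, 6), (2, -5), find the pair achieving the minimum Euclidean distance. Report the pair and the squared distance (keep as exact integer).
Pair = ((7, -1), (8, 3)); squared distance = 17

Compute all C(6, 2) = 15 pairwise squared distances (x_i − x_j)² + (y_i − y_j)². The minimum is 17, attained by the pair ((7, -1), (8, 3)).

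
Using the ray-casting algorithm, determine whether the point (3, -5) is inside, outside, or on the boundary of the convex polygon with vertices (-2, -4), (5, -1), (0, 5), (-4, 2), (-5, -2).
The point (3, -5) lies strictly outside the polygon

Cast a horizontal ray to the right from the query point and count how many polygon edges it crosses (each edge strictly once or zero times, handled with the usual half-open convention). 
Parity of crossings → even ⇒ outside.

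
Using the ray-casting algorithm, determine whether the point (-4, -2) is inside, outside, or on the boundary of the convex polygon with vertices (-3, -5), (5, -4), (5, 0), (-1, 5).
The point (-4, -2) lies strictly outside the polygon

Cast a horizontal ray to the right from the query point and count how many polygon edges it crosses (each edge strictly once or zero times, handled with the usual half-open convention). 
Parity of crossings → even ⇒ outside.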